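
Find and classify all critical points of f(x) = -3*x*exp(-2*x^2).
f'(x) = 3*(4*x^2 - 1)*exp(-2*x^2)

Solve f'(x) = 0:
  f'(x) = (12*x^2 - 3)·exp(-2*x^2) and exp(-2*x^2) > 0 for every x, so f'(x) = 0 ⇔ 12*x^2 - 3 = 0.
  Factor: 12*x^2 - 3 = 3*(2*x - 1)*(2*x + 1) = 0.
  ⇒ x = -1/2, 1/2

f''(x) = (-48*x^3 + 36*x)*exp(-2*x^2)
Second-derivative test at each critical point:
  f''(-1/2) = -7.2784 < 0 → local maximum
  f''(1/2) = 7.2784 > 0 → local minimum

Critical points: x = -1/2 (local maximum); x = 1/2 (local minimum)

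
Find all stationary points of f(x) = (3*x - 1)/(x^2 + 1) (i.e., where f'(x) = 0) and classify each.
f'(x) = (-3*x^2 + 2*x + 3)/(x^4 + 2*x^2 + 1)

Solve f'(x) = 0:
  f'(x) = -(3*x^2 - 2*x - 3)/(x^2 + 1)^2; the denominator is positive wherever f is defined, so f'(x) = 0 ⇔ -3*x^2 + 2*x + 3 = 0.
  3*x^2 - 2*x - 3 = 0 has no rational roots; quadratic formula: x = (2 ± √40)/6.
  ⇒ x = 1/3 - sqrt(10)/3 ≈ -0.7208, 1/3 + sqrt(10)/3 ≈ 1.3874

f''(x) = 2*(4*x^2*(3*x - 1) + (1 - 9*x)*(x^2 + 1))/(x^2 + 1)^3
Second-derivative test at each critical point:
  f''(-0.7208) = 2.7393 > 0 → local minimum
  f''(1.3874) = -0.7393 < 0 → local maximum

Critical points: x = 1/3 - sqrt(10)/3 ≈ -0.7208 (local minimum); x = 1/3 + sqrt(10)/3 ≈ 1.3874 (local maximum)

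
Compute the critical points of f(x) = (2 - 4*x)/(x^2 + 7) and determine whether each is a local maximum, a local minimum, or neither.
f'(x) = 4*(x^2 - x - 7)/(x^4 + 14*x^2 + 49)

Solve f'(x) = 0:
  f'(x) = 4*(x^2 - x - 7)/(x^2 + 7)^2; the denominator is positive wherever f is defined, so f'(x) = 0 ⇔ 4*x^2 - 4*x - 28 = 0.
  Factor: 4*x^2 - 4*x - 28 = 4*(x^2 - x - 7); x^2 - x - 7 = 0 has no rational roots; quadratic formula: x = (1 ± √29)/2.
  ⇒ x = 1/2 - sqrt(29)/2 ≈ -2.1926, 1/2 + sqrt(29)/2 ≈ 3.1926

f''(x) = 4*(4*x^2*(1 - 2*x) + (6*x - 1)*(x^2 + 7))/(x^2 + 7)^3
Second-derivative test at each critical point:
  f''(-2.1926) = -0.1545 < 0 → local maximum
  f''(3.1926) = 0.0729 > 0 → local minimum

Critical points: x = 1/2 - sqrt(29)/2 ≈ -2.1926 (local maximum); x = 1/2 + sqrt(29)/2 ≈ 3.1926 (local minimum)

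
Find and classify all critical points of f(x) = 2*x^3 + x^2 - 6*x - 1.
f'(x) = 6*x^2 + 2*x - 6

Solve f'(x) = 0:
  Factor: 6*x^2 + 2*x - 6 = 2*(3*x^2 + x - 3); 3*x^2 + x - 3 = 0 has no rational roots; quadratic formula: x = (-1 ± √37)/6.
  ⇒ x = -sqrt(37)/6 - 1/6 ≈ -1.1805, -1/6 + sqrt(37)/6 ≈ 0.8471

f''(x) = 12*x + 2
Second-derivative test at each critical point:
  f''(-1.1805) = -12.1655 < 0 → local maximum
  f''(0.8471) = 12.1655 > 0 → local minimum

Critical points: x = -sqrt(37)/6 - 1/6 ≈ -1.1805 (local maximum); x = -1/6 + sqrt(37)/6 ≈ 0.8471 (local minimum)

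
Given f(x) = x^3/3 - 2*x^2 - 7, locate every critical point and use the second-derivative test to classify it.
f'(x) = x*(x - 4)

Solve f'(x) = 0:
  Factor: x^2 - 4*x = x*(x - 4) = 0.
  ⇒ x = 0, 4

f''(x) = 2*x - 4
Second-derivative test at each critical point:
  f''(0) = -4 < 0 → local maximum
  f''(4) = 4 > 0 → local minimum

Critical points: x = 0 (local maximum); x = 4 (local minimum)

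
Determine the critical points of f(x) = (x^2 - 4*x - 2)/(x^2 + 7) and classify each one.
f'(x) = 2*(2*x^2 + 9*x - 14)/(x^4 + 14*x^2 + 49)

Solve f'(x) = 0:
  f'(x) = 2*(2*x^2 + 9*x - 14)/(x^2 + 7)^2; the denominator is positive wherever f is defined, so f'(x) = 0 ⇔ 4*x^2 + 18*x - 28 = 0.
  Factor: 4*x^2 + 18*x - 28 = 2*(2*x^2 + 9*x - 14); 2*x^2 + 9*x - 14 = 0 has no rational roots; quadratic formula: x = (-9 ± √193)/4.
  ⇒ x = -sqrt(193)/4 - 9/4 ≈ -5.7231, -9/4 + sqrt(193)/4 ≈ 1.2231

f''(x) = 2*(-4*x^3 - 27*x^2 + 84*x + 63)/(x^6 + 21*x^4 + 147*x^2 + 343)
Second-derivative test at each critical point:
  f''(-5.7231) = -0.0176 < 0 → local maximum
  f''(1.2231) = 0.3849 > 0 → local minimum

Critical points: x = -sqrt(193)/4 - 9/4 ≈ -5.7231 (local maximum); x = -9/4 + sqrt(193)/4 ≈ 1.2231 (local minimum)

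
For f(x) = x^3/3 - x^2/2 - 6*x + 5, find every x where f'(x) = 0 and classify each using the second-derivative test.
f'(x) = x^2 - x - 6

Solve f'(x) = 0:
  Factor: x^2 - x - 6 = (x - 3)*(x + 2) = 0.
  ⇒ x = -2, 3

f''(x) = 2*x - 1
Second-derivative test at each critical point:
  f''(-2) = -5 < 0 → local maximum
  f''(3) = 5 > 0 → local minimum

Critical points: x = -2 (local maximum); x = 3 (local minimum)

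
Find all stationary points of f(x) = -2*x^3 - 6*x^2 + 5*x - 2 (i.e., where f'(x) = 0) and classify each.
f'(x) = -6*x^2 - 12*x + 5

Solve f'(x) = 0:
  6*x^2 + 12*x - 5 = 0 has no rational roots; quadratic formula: x = (-12 ± √264)/12.
  ⇒ x = -sqrt(66)/6 - 1 ≈ -2.3540, -1 + sqrt(66)/6 ≈ 0.3540

f''(x) = -12*x - 12
Second-derivative test at each critical point:
  f''(-2.3540) = 16.2481 > 0 → local minimum
  f''(0.3540) = -16.2481 < 0 → local maximum

Critical points: x = -sqrt(66)/6 - 1 ≈ -2.3540 (local minimum); x = -1 + sqrt(66)/6 ≈ 0.3540 (local maximum)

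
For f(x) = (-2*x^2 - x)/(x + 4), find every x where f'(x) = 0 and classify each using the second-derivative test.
f'(x) = 2*(-x^2 - 8*x - 2)/(x^2 + 8*x + 16)

Solve f'(x) = 0:
  f'(x) = -2*(x^2 + 8*x + 2)/(x + 4)^2; the denominator is positive wherever f is defined, so f'(x) = 0 ⇔ -2*x^2 - 16*x - 4 = 0.
  Factor: -2*x^2 - 16*x - 4 = -2*(x^2 + 8*x + 2); x^2 + 8*x + 2 = 0 has no rational roots; quadratic formula: x = (-8 ± √56)/2.
  ⇒ x = -4 - sqrt(14) ≈ -7.7417, -4 + sqrt(14) ≈ -0.2583

f''(x) = -56/(x^3 + 12*x^2 + 48*x + 64)
Second-derivative test at each critical point:
  f''(-7.7417) = 1.0690 > 0 → local minimum
  f''(-0.2583) = -1.0690 < 0 → local maximum

Critical points: x = -4 - sqrt(14) ≈ -7.7417 (local minimum); x = -4 + sqrt(14) ≈ -0.2583 (local maximum)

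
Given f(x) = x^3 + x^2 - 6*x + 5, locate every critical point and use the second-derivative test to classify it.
f'(x) = 3*x^2 + 2*x - 6

Solve f'(x) = 0:
  3*x^2 + 2*x - 6 = 0 has no rational roots; quadratic formula: x = (-2 ± √76)/6.
  ⇒ x = -sqrt(19)/3 - 1/3 ≈ -1.7863, -1/3 + sqrt(19)/3 ≈ 1.1196

f''(x) = 6*x + 2
Second-derivative test at each critical point:
  f''(-1.7863) = -8.7178 < 0 → local maximum
  f''(1.1196) = 8.7178 > 0 → local minimum

Critical points: x = -sqrt(19)/3 - 1/3 ≈ -1.7863 (local maximum); x = -1/3 + sqrt(19)/3 ≈ 1.1196 (local minimum)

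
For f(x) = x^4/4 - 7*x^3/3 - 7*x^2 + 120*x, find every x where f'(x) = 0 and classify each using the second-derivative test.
f'(x) = x^3 - 7*x^2 - 14*x + 120

Solve f'(x) = 0:
  Factor: x^3 - 7*x^2 - 14*x + 120 = (x - 6)*(x - 5)*(x + 4) = 0.
  ⇒ x = -4, 5, 6

f''(x) = 3*x^2 - 14*x - 14
Second-derivative test at each critical point:
  f''(-4) = 90 > 0 → local minimum
  f''(5) = -9 < 0 → local maximum
  f''(6) = 10 > 0 → local minimum

Critical points: x = -4 (local minimum); x = 5 (local maximum); x = 6 (local minimum)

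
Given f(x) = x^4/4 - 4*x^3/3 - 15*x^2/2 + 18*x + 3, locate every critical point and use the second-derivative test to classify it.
f'(x) = x^3 - 4*x^2 - 15*x + 18

Solve f'(x) = 0:
  Factor: x^3 - 4*x^2 - 15*x + 18 = (x - 6)*(x - 1)*(x + 3) = 0.
  ⇒ x = -3, 1, 6

f''(x) = 3*x^2 - 8*x - 15
Second-derivative test at each critical point:
  f''(-3) = 36 > 0 → local minimum
  f''(1) = -20 < 0 → local maximum
  f''(6) = 45 > 0 → local minimum

Critical points: x = -3 (local minimum); x = 1 (local maximum); x = 6 (local minimum)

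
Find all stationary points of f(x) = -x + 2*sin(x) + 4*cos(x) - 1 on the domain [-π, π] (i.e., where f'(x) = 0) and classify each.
f'(x) = -4*sin(x) + 2*cos(x) - 1

Solve f'(x) = 0 on [-π, π]:
  f'(x) = 0 ⇔ -4*sin(x) + 2*cos(x) = 1. Write the left side as R·cos(x + φ) with R = √(2² + 4²) = 2*sqrt(5), cos φ = sqrt(5)/5, sin φ = 2*sqrt(5)/5; then cos(x + φ) = sqrt(5)/10. Solve for x and keep the solutions lying in [-π, π].
  ⇒ x = -pi + atan((-sqrt(19) - 2)/(1 - 2*sqrt(19))) ≈ -2.4524, atan((-2 + sqrt(19))/(1 + 2*sqrt(19))) ≈ 0.2381

f''(x) = -2*sin(x) - 4*cos(x)
Second-derivative test at each critical point:
  f''(-2.4524) = 4.3589 > 0 → local minimum
  f''(0.2381) = -4.3589 < 0 → local maximum

Critical points: x = -pi + atan((-sqrt(19) - 2)/(1 - 2*sqrt(19))) ≈ -2.4524 (local minimum); x = atan((-2 + sqrt(19))/(1 + 2*sqrt(19))) ≈ 0.2381 (local maximum)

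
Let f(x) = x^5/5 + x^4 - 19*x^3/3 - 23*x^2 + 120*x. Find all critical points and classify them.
f'(x) = x^4 + 4*x^3 - 19*x^2 - 46*x + 120

Solve f'(x) = 0:
  Factor: x^4 + 4*x^3 - 19*x^2 - 46*x + 120 = (x - 3)*(x - 2)*(x + 4)*(x + 5) = 0.
  ⇒ x = -5, -4, 2, 3

f''(x) = 4*x^3 + 12*x^2 - 38*x - 46
Second-derivative test at each critical point:
  f''(-5) = -56 < 0 → local maximum
  f''(-4) = 42 > 0 → local minimum
  f''(2) = -42 < 0 → local maximum
  f''(3) = 56 > 0 → local minimum

Critical points: x = -5 (local maximum); x = -4 (local minimum); x = 2 (local maximum); x = 3 (local minimum)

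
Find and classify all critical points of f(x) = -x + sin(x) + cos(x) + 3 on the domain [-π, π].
f'(x) = -sin(x) + cos(x) - 1

Solve f'(x) = 0 on [-π, π]:
  f'(x) = 0 ⇔ -sin(x) + cos(x) = 1. Write the left side as R·cos(x + φ) with R = √(1² + 1²) = sqrt(2), cos φ = sqrt(2)/2, sin φ = sqrt(2)/2; then cos(x + φ) = sqrt(2)/2. Solve for x and keep the solutions lying in [-π, π].
  ⇒ x = -pi/2 ≈ -1.5708, 0

f''(x) = -sin(x) - cos(x)
Second-derivative test at each critical point:
  f''(-1.5708) = 1 > 0 → local minimum
  f''(0) = -1 < 0 → local maximum

Critical points: x = -pi/2 ≈ -1.5708 (local minimum); x = 0 (local maximum)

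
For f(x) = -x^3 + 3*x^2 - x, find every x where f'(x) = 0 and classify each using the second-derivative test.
f'(x) = -3*x^2 + 6*x - 1

Solve f'(x) = 0:
  3*x^2 - 6*x + 1 = 0 has no rational roots; quadratic formula: x = (6 ± √24)/6.
  ⇒ x = 1 - sqrt(6)/3 ≈ 0.1835, sqrt(6)/3 + 1 ≈ 1.8165

f''(x) = 6 - 6*x
Second-derivative test at each critical point:
  f''(0.1835) = 4.8990 > 0 → local minimum
  f''(1.8165) = -4.8990 < 0 → local maximum

Critical points: x = 1 - sqrt(6)/3 ≈ 0.1835 (local minimum); x = sqrt(6)/3 + 1 ≈ 1.8165 (local maximum)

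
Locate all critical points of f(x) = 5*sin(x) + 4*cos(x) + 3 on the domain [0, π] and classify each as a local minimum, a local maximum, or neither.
f'(x) = -4*sin(x) + 5*cos(x)

Solve f'(x) = 0 on [0, π]:
  f'(x) = 0 ⇔ 5*cos(x) = 4*sin(x) ⇔ tan(x) = 5/4, i.e. x = arctan(5/4) + nπ; keep the solutions lying in [0, π].
  ⇒ x = atan(5/4) ≈ 0.8961

f''(x) = -5*sin(x) - 4*cos(x)
Second-derivative test at each critical point:
  f''(0.8961) = -6.4031 < 0 → local maximum

Critical points: x = atan(5/4) ≈ 0.8961 (local maximum)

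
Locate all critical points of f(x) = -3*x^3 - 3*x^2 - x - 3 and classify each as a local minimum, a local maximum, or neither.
f'(x) = -9*x^2 - 6*x - 1

Solve f'(x) = 0:
  Factor: -9*x^2 - 6*x - 1 = -(3*x + 1)^2 = 0.
  ⇒ x = -1/3

f''(x) = -18*x - 6
Second-derivative test at each critical point:
  f''(-1/3) = 0, so the second-derivative test is inconclusive; use the first-derivative test: f'(-7/12) = -0.5625, f'(-1/12) = -0.5625 — f' is negative on both sides (no sign change) → neither a local maximum nor a local minimum

Critical points: x = -1/3 (neither)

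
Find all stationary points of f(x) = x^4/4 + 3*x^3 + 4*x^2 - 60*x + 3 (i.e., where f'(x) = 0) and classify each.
f'(x) = x^3 + 9*x^2 + 8*x - 60

Solve f'(x) = 0:
  Factor: x^3 + 9*x^2 + 8*x - 60 = (x - 2)*(x + 5)*(x + 6) = 0.
  ⇒ x = -6, -5, 2

f''(x) = 3*x^2 + 18*x + 8
Second-derivative test at each critical point:
  f''(-6) = 8 > 0 → local minimum
  f''(-5) = -7 < 0 → local maximum
  f''(2) = 56 > 0 → local minimum

Critical points: x = -6 (local minimum); x = -5 (local maximum); x = 2 (local minimum)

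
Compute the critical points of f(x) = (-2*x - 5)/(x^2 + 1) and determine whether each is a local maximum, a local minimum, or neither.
f'(x) = 2*(x^2 + 5*x - 1)/(x^4 + 2*x^2 + 1)

Solve f'(x) = 0:
  f'(x) = 2*(x^2 + 5*x - 1)/(x^2 + 1)^2; the denominator is positive wherever f is defined, so f'(x) = 0 ⇔ 2*x^2 + 10*x - 2 = 0.
  Factor: 2*x^2 + 10*x - 2 = 2*(x^2 + 5*x - 1); x^2 + 5*x - 1 = 0 has no rational roots; quadratic formula: x = (-5 ± √29)/2.
  ⇒ x = -sqrt(29)/2 - 5/2 ≈ -5.1926, -5/2 + sqrt(29)/2 ≈ 0.1926

f''(x) = 2*(-4*x^2*(2*x + 5) + (6*x + 5)*(x^2 + 1))/(x^2 + 1)^3
Second-derivative test at each critical point:
  f''(-5.1926) = -0.0138 < 0 → local maximum
  f''(0.1926) = 10.0138 > 0 → local minimum

Critical points: x = -sqrt(29)/2 - 5/2 ≈ -5.1926 (local maximum); x = -5/2 + sqrt(29)/2 ≈ 0.1926 (local minimum)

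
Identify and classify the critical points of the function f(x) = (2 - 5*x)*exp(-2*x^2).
f'(x) = (4*x*(5*x - 2) - 5)*exp(-2*x^2)

Solve f'(x) = 0:
  f'(x) = (20*x^2 - 8*x - 5)·exp(-2*x^2) and exp(-2*x^2) > 0 for every x, so f'(x) = 0 ⇔ 20*x^2 - 8*x - 5 = 0.
  20*x^2 - 8*x - 5 = 0 has no rational roots; quadratic formula: x = (8 ± √464)/40.
  ⇒ x = 1/5 - sqrt(29)/10 ≈ -0.3385, 1/5 + sqrt(29)/10 ≈ 0.7385

f''(x) = 4*(4*x^2*(2 - 5*x) + 15*x - 2)*exp(-2*x^2)
Second-derivative test at each critical point:
  f''(-0.3385) = -17.1287 < 0 → local maximum
  f''(0.7385) = 7.2364 > 0 → local minimum

Critical points: x = 1/5 - sqrt(29)/10 ≈ -0.3385 (local maximum); x = 1/5 + sqrt(29)/10 ≈ 0.7385 (local minimum)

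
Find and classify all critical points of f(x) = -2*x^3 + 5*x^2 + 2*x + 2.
f'(x) = -6*x^2 + 10*x + 2

Solve f'(x) = 0:
  Factor: -6*x^2 + 10*x + 2 = -2*(3*x^2 - 5*x - 1); 3*x^2 - 5*x - 1 = 0 has no rational roots; quadratic formula: x = (5 ± √37)/6.
  ⇒ x = 5/6 - sqrt(37)/6 ≈ -0.1805, 5/6 + sqrt(37)/6 ≈ 1.8471

f''(x) = 10 - 12*x
Second-derivative test at each critical point:
  f''(-0.1805) = 12.1655 > 0 → local minimum
  f''(1.8471) = -12.1655 < 0 → local maximum

Critical points: x = 5/6 - sqrt(37)/6 ≈ -0.1805 (local minimum); x = 5/6 + sqrt(37)/6 ≈ 1.8471 (local maximum)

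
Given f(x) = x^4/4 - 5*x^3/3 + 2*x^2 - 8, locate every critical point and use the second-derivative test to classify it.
f'(x) = x*(x^2 - 5*x + 4)

Solve f'(x) = 0:
  Factor: x^3 - 5*x^2 + 4*x = x*(x - 4)*(x - 1) = 0.
  ⇒ x = 0, 1, 4

f''(x) = 3*x^2 - 10*x + 4
Second-derivative test at each critical point:
  f''(0) = 4 > 0 → local minimum
  f''(1) = -3 < 0 → local maximum
  f''(4) = 12 > 0 → local minimum

Critical points: x = 0 (local minimum); x = 1 (local maximum); x = 4 (local minimum)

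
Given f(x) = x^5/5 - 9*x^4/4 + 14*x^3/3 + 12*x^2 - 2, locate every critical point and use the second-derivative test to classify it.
f'(x) = x*(x^3 - 9*x^2 + 14*x + 24)

Solve f'(x) = 0:
  Factor: x^4 - 9*x^3 + 14*x^2 + 24*x = x*(x - 6)*(x - 4)*(x + 1) = 0.
  ⇒ x = -1, 0, 4, 6

f''(x) = 4*x^3 - 27*x^2 + 28*x + 24
Second-derivative test at each critical point:
  f''(-1) = -35 < 0 → local maximum
  f''(0) = 24 > 0 → local minimum
  f''(4) = -40 < 0 → local maximum
  f''(6) = 84 > 0 → local minimum

Critical points: x = -1 (local maximum); x = 0 (local minimum); x = 4 (local maximum); x = 6 (local minimum)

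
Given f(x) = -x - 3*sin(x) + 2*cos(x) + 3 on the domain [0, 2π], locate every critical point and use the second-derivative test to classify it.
f'(x) = -2*sin(x) - 3*cos(x) - 1

Solve f'(x) = 0 on [0, 2π]:
  f'(x) = 0 ⇔ -2*sin(x) - 3*cos(x) = 1. Write the left side as R·cos(x + φ) with R = √((-3)² + 2²) = sqrt(13), cos φ = -3*sqrt(13)/13, sin φ = 2*sqrt(13)/13; then cos(x + φ) = sqrt(13)/13. Solve for x and keep the solutions lying in [0, 2π].
  ⇒ x = atan((-2 + 6*sqrt(3))/(-4*sqrt(3) - 3)) + pi ≈ 2.4398, atan((-6*sqrt(3) - 2)/(-3 + 4*sqrt(3))) + 2*pi ≈ 5.0194

f''(x) = 3*sin(x) - 2*cos(x)
Second-derivative test at each critical point:
  f''(2.4398) = 3.4641 > 0 → local minimum
  f''(5.0194) = -3.4641 < 0 → local maximum

Critical points: x = atan((-2 + 6*sqrt(3))/(-4*sqrt(3) - 3)) + pi ≈ 2.4398 (local minimum); x = atan((-6*sqrt(3) - 2)/(-3 + 4*sqrt(3))) + 2*pi ≈ 5.0194 (local maximum)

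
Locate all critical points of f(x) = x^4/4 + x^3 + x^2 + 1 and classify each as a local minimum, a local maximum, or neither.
f'(x) = x*(x^2 + 3*x + 2)

Solve f'(x) = 0:
  Factor: x^3 + 3*x^2 + 2*x = x*(x + 1)*(x + 2) = 0.
  ⇒ x = -2, -1, 0

f''(x) = 3*x^2 + 6*x + 2
Second-derivative test at each critical point:
  f''(-2) = 2 > 0 → local minimum
  f''(-1) = -1 < 0 → local maximum
  f''(0) = 2 > 0 → local minimum

Critical points: x = -2 (local minimum); x = -1 (local maximum); x = 0 (local minimum)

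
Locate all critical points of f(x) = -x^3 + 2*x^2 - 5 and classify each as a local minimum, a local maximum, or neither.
f'(x) = x*(4 - 3*x)

Solve f'(x) = 0:
  Factor: -3*x^2 + 4*x = -x*(3*x - 4) = 0.
  ⇒ x = 0, 4/3

f''(x) = 4 - 6*x
Second-derivative test at each critical point:
  f''(0) = 4 > 0 → local minimum
  f''(4/3) = -4 < 0 → local maximum

Critical points: x = 0 (local minimum); x = 4/3 (local maximum)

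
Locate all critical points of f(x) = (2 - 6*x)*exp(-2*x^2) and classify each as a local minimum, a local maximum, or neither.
f'(x) = 2*(4*x*(3*x - 1) - 3)*exp(-2*x^2)

Solve f'(x) = 0:
  f'(x) = (24*x^2 - 8*x - 6)·exp(-2*x^2) and exp(-2*x^2) > 0 for every x, so f'(x) = 0 ⇔ 24*x^2 - 8*x - 6 = 0.
  Factor: 24*x^2 - 8*x - 6 = 2*(12*x^2 - 4*x - 3); 12*x^2 - 4*x - 3 = 0 has no rational roots; quadratic formula: x = (4 ± √160)/24.
  ⇒ x = 1/6 - sqrt(10)/6 ≈ -0.3604, 1/6 + sqrt(10)/6 ≈ 0.6937

f''(x) = 8*(4*x^2*(1 - 3*x) + 9*x - 1)*exp(-2*x^2)
Second-derivative test at each critical point:
  f''(-0.3604) = -19.5112 < 0 → local maximum
  f''(0.6937) = 9.6626 > 0 → local minimum

Critical points: x = 1/6 - sqrt(10)/6 ≈ -0.3604 (local maximum); x = 1/6 + sqrt(10)/6 ≈ 0.6937 (local minimum)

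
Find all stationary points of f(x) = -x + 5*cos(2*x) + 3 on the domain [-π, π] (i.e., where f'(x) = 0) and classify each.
f'(x) = -10*sin(2*x) - 1

Solve f'(x) = 0 on [-π, π]:
  f'(x) = 0 ⇔ sin(2*x) = -1/10, i.e. 2*x = arcsin(-1/10) + 2nπ or 2*x = π − arcsin(-1/10) + 2nπ; keep the solutions lying in [-π, π].
  ⇒ x = -pi/2 + asin(1/10)/2 ≈ -1.5207, -asin(1/10)/2 ≈ -0.0501, asin(1/10)/2 + pi/2 ≈ 1.6209, pi - asin(1/10)/2 ≈ 3.0915

f''(x) = -20*cos(2*x)
Second-derivative test at each critical point:
  f''(-1.5207) = 19.8997 > 0 → local minimum
  f''(-0.0501) = -19.8997 < 0 → local maximum
  f''(1.6209) = 19.8997 > 0 → local minimum
  f''(3.0915) = -19.8997 < 0 → local maximum

Critical points: x = -pi/2 + asin(1/10)/2 ≈ -1.5207 (local minimum); x = -asin(1/10)/2 ≈ -0.0501 (local maximum); x = asin(1/10)/2 + pi/2 ≈ 1.6209 (local minimum); x = pi - asin(1/10)/2 ≈ 3.0915 (local maximum)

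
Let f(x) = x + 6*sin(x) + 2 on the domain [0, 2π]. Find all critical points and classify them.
f'(x) = 6*cos(x) + 1

Solve f'(x) = 0 on [0, 2π]:
  f'(x) = 0 ⇔ cos(x) = -1/6, i.e. x = ±arccos(-1/6) + 2nπ; keep the solutions lying in [0, 2π].
  ⇒ x = acos(-1/6) ≈ 1.7382, -acos(-1/6) + 2*pi ≈ 4.5449

f''(x) = -6*sin(x)
Second-derivative test at each critical point:
  f''(1.7382) = -5.9161 < 0 → local maximum
  f''(4.5449) = 5.9161 > 0 → local minimum

Critical points: x = acos(-1/6) ≈ 1.7382 (local maximum); x = -acos(-1/6) + 2*pi ≈ 4.5449 (local minimum)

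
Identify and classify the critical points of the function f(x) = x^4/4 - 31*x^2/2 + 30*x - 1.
f'(x) = x^3 - 31*x + 30

Solve f'(x) = 0:
  Factor: x^3 - 31*x + 30 = (x - 5)*(x - 1)*(x + 6) = 0.
  ⇒ x = -6, 1, 5

f''(x) = 3*x^2 - 31
Second-derivative test at each critical point:
  f''(-6) = 77 > 0 → local minimum
  f''(1) = -28 < 0 → local maximum
  f''(5) = 44 > 0 → local minimum

Critical points: x = -6 (local minimum); x = 1 (local maximum); x = 5 (local minimum)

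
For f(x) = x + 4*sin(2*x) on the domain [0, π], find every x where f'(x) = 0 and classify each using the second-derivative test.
f'(x) = 8*cos(2*x) + 1

Solve f'(x) = 0 on [0, π]:
  f'(x) = 0 ⇔ cos(2*x) = -1/8, i.e. 2*x = ±arccos(-1/8) + 2nπ; keep the solutions lying in [0, π].
  ⇒ x = acos(-1/8)/2 ≈ 0.8481, pi - acos(-1/8)/2 ≈ 2.2935

f''(x) = -16*sin(2*x)
Second-derivative test at each critical point:
  f''(0.8481) = -15.8745 < 0 → local maximum
  f''(2.2935) = 15.8745 > 0 → local minimum

Critical points: x = acos(-1/8)/2 ≈ 0.8481 (local maximum); x = pi - acos(-1/8)/2 ≈ 2.2935 (local minimum)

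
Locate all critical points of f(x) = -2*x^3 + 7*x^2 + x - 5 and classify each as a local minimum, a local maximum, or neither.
f'(x) = -6*x^2 + 14*x + 1

Solve f'(x) = 0:
  6*x^2 - 14*x - 1 = 0 has no rational roots; quadratic formula: x = (14 ± √220)/12.
  ⇒ x = 7/6 - sqrt(55)/6 ≈ -0.0694, 7/6 + sqrt(55)/6 ≈ 2.4027

f''(x) = 14 - 12*x
Second-derivative test at each critical point:
  f''(-0.0694) = 14.8324 > 0 → local minimum
  f''(2.4027) = -14.8324 < 0 → local maximum

Critical points: x = 7/6 - sqrt(55)/6 ≈ -0.0694 (local minimum); x = 7/6 + sqrt(55)/6 ≈ 2.4027 (local maximum)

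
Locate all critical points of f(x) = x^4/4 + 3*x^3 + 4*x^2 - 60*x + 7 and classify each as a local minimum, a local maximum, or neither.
f'(x) = x^3 + 9*x^2 + 8*x - 60

Solve f'(x) = 0:
  Factor: x^3 + 9*x^2 + 8*x - 60 = (x - 2)*(x + 5)*(x + 6) = 0.
  ⇒ x = -6, -5, 2

f''(x) = 3*x^2 + 18*x + 8
Second-derivative test at each critical point:
  f''(-6) = 8 > 0 → local minimum
  f''(-5) = -7 < 0 → local maximum
  f''(2) = 56 > 0 → local minimum

Critical points: x = -6 (local minimum); x = -5 (local maximum); x = 2 (local minimum)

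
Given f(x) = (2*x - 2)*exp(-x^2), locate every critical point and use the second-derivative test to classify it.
f'(x) = 2*(-2*x*(x - 1) + 1)*exp(-x^2)

Solve f'(x) = 0:
  f'(x) = (-4*x^2 + 4*x + 2)·exp(-x^2) and exp(-x^2) > 0 for every x, so f'(x) = 0 ⇔ -4*x^2 + 4*x + 2 = 0.
  Factor: -4*x^2 + 4*x + 2 = -2*(2*x^2 - 2*x - 1); 2*x^2 - 2*x - 1 = 0 has no rational roots; quadratic formula: x = (2 ± √12)/4.
  ⇒ x = 1/2 - sqrt(3)/2 ≈ -0.3660, 1/2 + sqrt(3)/2 ≈ 1.3660

f''(x) = 4*(2*x^2*(x - 1) - 3*x + 1)*exp(-x^2)
Second-derivative test at each critical point:
  f''(-0.3660) = 6.0595 > 0 → local minimum
  f''(1.3660) = -1.0721 < 0 → local maximum

Critical points: x = 1/2 - sqrt(3)/2 ≈ -0.3660 (local minimum); x = 1/2 + sqrt(3)/2 ≈ 1.3660 (local maximum)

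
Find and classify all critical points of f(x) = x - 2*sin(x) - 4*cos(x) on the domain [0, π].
f'(x) = 4*sin(x) - 2*cos(x) + 1

Solve f'(x) = 0 on [0, π]:
  f'(x) = 0 ⇔ 4*sin(x) - 2*cos(x) = -1. Write the left side as R·cos(x + φ) with R = √((-2)² + (-4)²) = 2*sqrt(5), cos φ = -sqrt(5)/5, sin φ = -2*sqrt(5)/5; then cos(x + φ) = -sqrt(5)/10. Solve for x and keep the solutions lying in [0, π].
  ⇒ x = atan((-2 + sqrt(19))/(1 + 2*sqrt(19))) ≈ 0.2381

f''(x) = 2*sin(x) + 4*cos(x)
Second-derivative test at each critical point:
  f''(0.2381) = 4.3589 > 0 → local minimum

Critical points: x = atan((-2 + sqrt(19))/(1 + 2*sqrt(19))) ≈ 0.2381 (local minimum)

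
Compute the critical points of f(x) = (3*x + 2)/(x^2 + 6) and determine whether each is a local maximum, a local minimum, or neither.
f'(x) = (-3*x^2 - 4*x + 18)/(x^4 + 12*x^2 + 36)

Solve f'(x) = 0:
  f'(x) = -(3*x^2 + 4*x - 18)/(x^2 + 6)^2; the denominator is positive wherever f is defined, so f'(x) = 0 ⇔ -3*x^2 - 4*x + 18 = 0.
  3*x^2 + 4*x - 18 = 0 has no rational roots; quadratic formula: x = (-4 ± √232)/6.
  ⇒ x = -sqrt(58)/3 - 2/3 ≈ -3.2053, -2/3 + sqrt(58)/3 ≈ 1.8719

f''(x) = 2*(4*x^2*(3*x + 2) - (9*x + 2)*(x^2 + 6))/(x^2 + 6)^3
Second-derivative test at each critical point:
  f''(-3.2053) = 0.0575 > 0 → local minimum
  f''(1.8719) = -0.1686 < 0 → local maximum

Critical points: x = -sqrt(58)/3 - 2/3 ≈ -3.2053 (local minimum); x = -2/3 + sqrt(58)/3 ≈ 1.8719 (local maximum)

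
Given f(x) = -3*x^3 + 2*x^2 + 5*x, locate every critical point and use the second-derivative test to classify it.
f'(x) = -9*x^2 + 4*x + 5

Solve f'(x) = 0:
  Factor: -9*x^2 + 4*x + 5 = -(x - 1)*(9*x + 5) = 0.
  ⇒ x = -5/9, 1

f''(x) = 4 - 18*x
Second-derivative test at each critical point:
  f''(-5/9) = 14 > 0 → local minimum
  f''(1) = -14 < 0 → local maximum

Critical points: x = -5/9 (local minimum); x = 1 (local maximum)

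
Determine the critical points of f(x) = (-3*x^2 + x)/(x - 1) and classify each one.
f'(x) = (-3*x^2 + 6*x - 1)/(x^2 - 2*x + 1)

Solve f'(x) = 0:
  f'(x) = -(3*x^2 - 6*x + 1)/(x - 1)^2; the denominator is positive wherever f is defined, so f'(x) = 0 ⇔ -3*x^2 + 6*x - 1 = 0.
  3*x^2 - 6*x + 1 = 0 has no rational roots; quadratic formula: x = (6 ± √24)/6.
  ⇒ x = 1 - sqrt(6)/3 ≈ 0.1835, sqrt(6)/3 + 1 ≈ 1.8165

f''(x) = -4/(x^3 - 3*x^2 + 3*x - 1)
Second-derivative test at each critical point:
  f''(0.1835) = 7.3485 > 0 → local minimum
  f''(1.8165) = -7.3485 < 0 → local maximum

Critical points: x = 1 - sqrt(6)/3 ≈ 0.1835 (local minimum); x = sqrt(6)/3 + 1 ≈ 1.8165 (local maximum)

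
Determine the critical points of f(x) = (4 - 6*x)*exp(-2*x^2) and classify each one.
f'(x) = 2*(4*x*(3*x - 2) - 3)*exp(-2*x^2)

Solve f'(x) = 0:
  f'(x) = (24*x^2 - 16*x - 6)·exp(-2*x^2) and exp(-2*x^2) > 0 for every x, so f'(x) = 0 ⇔ 24*x^2 - 16*x - 6 = 0.
  Factor: 24*x^2 - 16*x - 6 = 2*(12*x^2 - 8*x - 3); 12*x^2 - 8*x - 3 = 0 has no rational roots; quadratic formula: x = (8 ± √208)/24.
  ⇒ x = 1/3 - sqrt(13)/6 ≈ -0.2676, 1/3 + sqrt(13)/6 ≈ 0.9343

f''(x) = 8*(4*x^2*(2 - 3*x) + 9*x - 2)*exp(-2*x^2)
Second-derivative test at each critical point:
  f''(-0.2676) = -24.9957 < 0 → local maximum
  f''(0.9343) = 5.0341 > 0 → local minimum

Critical points: x = 1/3 - sqrt(13)/6 ≈ -0.2676 (local maximum); x = 1/3 + sqrt(13)/6 ≈ 0.9343 (local minimum)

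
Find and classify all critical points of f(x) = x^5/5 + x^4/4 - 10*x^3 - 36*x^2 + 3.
f'(x) = x*(x^3 + x^2 - 30*x - 72)

Solve f'(x) = 0:
  Factor: x^4 + x^3 - 30*x^2 - 72*x = x*(x - 6)*(x + 3)*(x + 4) = 0.
  ⇒ x = -4, -3, 0, 6

f''(x) = 4*x^3 + 3*x^2 - 60*x - 72
Second-derivative test at each critical point:
  f''(-4) = -40 < 0 → local maximum
  f''(-3) = 27 > 0 → local minimum
  f''(0) = -72 < 0 → local maximum
  f''(6) = 540 > 0 → local minimum

Critical points: x = -4 (local maximum); x = -3 (local minimum); x = 0 (local maximum); x = 6 (local minimum)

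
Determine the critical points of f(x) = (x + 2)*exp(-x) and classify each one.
f'(x) = (-x - 1)*exp(-x)

Solve f'(x) = 0:
  f'(x) = (-x - 1)·exp(-x) and exp(-x) > 0 for every x, so f'(x) = 0 ⇔ -x - 1 = 0.
  -x - 1 = 0.
  ⇒ x = -1

f''(x) = x*exp(-x)
Second-derivative test at each critical point:
  f''(-1) = -2.7183 < 0 → local maximum

Critical points: x = -1 (local maximum)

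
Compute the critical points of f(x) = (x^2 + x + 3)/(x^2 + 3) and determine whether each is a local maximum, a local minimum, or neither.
f'(x) = (3 - x^2)/(x^4 + 6*x^2 + 9)

Solve f'(x) = 0:
  f'(x) = -(x^2 - 3)/(x^2 + 3)^2; the denominator is positive wherever f is defined, so f'(x) = 0 ⇔ 3 - x^2 = 0.
  x^2 - 3 = 0 has no rational roots; quadratic formula: x = (0 ± √12)/2.
  ⇒ x = -sqrt(3) ≈ -1.7321, sqrt(3) ≈ 1.7321

f''(x) = 2*x*(x^2 - 9)/(x^6 + 9*x^4 + 27*x^2 + 27)
Second-derivative test at each critical point:
  f''(-1.7321) = 0.0962 > 0 → local minimum
  f''(1.7321) = -0.0962 < 0 → local maximum

Critical points: x = -sqrt(3) ≈ -1.7321 (local minimum); x = sqrt(3) ≈ 1.7321 (local maximum)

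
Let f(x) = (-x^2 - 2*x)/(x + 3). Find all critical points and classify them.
f'(x) = (-x^2 - 6*x - 6)/(x^2 + 6*x + 9)

Solve f'(x) = 0:
  f'(x) = -(x^2 + 6*x + 6)/(x + 3)^2; the denominator is positive wherever f is defined, so f'(x) = 0 ⇔ -x^2 - 6*x - 6 = 0.
  x^2 + 6*x + 6 = 0 has no rational roots; quadratic formula: x = (-6 ± √12)/2.
  ⇒ x = -3 - sqrt(3) ≈ -4.7321, -3 + sqrt(3) ≈ -1.2679

f''(x) = -6/(x^3 + 9*x^2 + 27*x + 27)
Second-derivative test at each critical point:
  f''(-4.7321) = 1.1547 > 0 → local minimum
  f''(-1.2679) = -1.1547 < 0 → local maximum

Critical points: x = -3 - sqrt(3) ≈ -4.7321 (local minimum); x = -3 + sqrt(3) ≈ -1.2679 (local maximum)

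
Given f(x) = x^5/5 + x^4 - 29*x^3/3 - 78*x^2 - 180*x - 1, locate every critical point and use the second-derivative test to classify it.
f'(x) = x^4 + 4*x^3 - 29*x^2 - 156*x - 180

Solve f'(x) = 0:
  Factor: x^4 + 4*x^3 - 29*x^2 - 156*x - 180 = (x - 6)*(x + 2)*(x + 3)*(x + 5) = 0.
  ⇒ x = -5, -3, -2, 6

f''(x) = 4*x^3 + 12*x^2 - 58*x - 156
Second-derivative test at each critical point:
  f''(-5) = -66 < 0 → local maximum
  f''(-3) = 18 > 0 → local minimum
  f''(-2) = -24 < 0 → local maximum
  f''(6) = 792 > 0 → local minimum

Critical points: x = -5 (local maximum); x = -3 (local minimum); x = -2 (local maximum); x = 6 (local minimum)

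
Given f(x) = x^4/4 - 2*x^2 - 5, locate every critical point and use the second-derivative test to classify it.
f'(x) = x*(x^2 - 4)

Solve f'(x) = 0:
  Factor: x^3 - 4*x = x*(x - 2)*(x + 2) = 0.
  ⇒ x = -2, 0, 2

f''(x) = 3*x^2 - 4
Second-derivative test at each critical point:
  f''(-2) = 8 > 0 → local minimum
  f''(0) = -4 < 0 → local maximum
  f''(2) = 8 > 0 → local minimum

Critical points: x = -2 (local minimum); x = 0 (local maximum); x = 2 (local minimum)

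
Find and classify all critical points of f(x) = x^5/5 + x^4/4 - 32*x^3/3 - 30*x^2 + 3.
f'(x) = x*(x^3 + x^2 - 32*x - 60)

Solve f'(x) = 0:
  Factor: x^4 + x^3 - 32*x^2 - 60*x = x*(x - 6)*(x + 2)*(x + 5) = 0.
  ⇒ x = -5, -2, 0, 6

f''(x) = 4*x^3 + 3*x^2 - 64*x - 60
Second-derivative test at each critical point:
  f''(-5) = -165 < 0 → local maximum
  f''(-2) = 48 > 0 → local minimum
  f''(0) = -60 < 0 → local maximum
  f''(6) = 528 > 0 → local minimum

Critical points: x = -5 (local maximum); x = -2 (local minimum); x = 0 (local maximum); x = 6 (local minimum)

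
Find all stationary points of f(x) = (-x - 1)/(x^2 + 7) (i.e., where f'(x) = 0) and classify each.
f'(x) = (-x^2 + 2*x*(x + 1) - 7)/(x^2 + 7)^2

Solve f'(x) = 0:
  f'(x) = (x^2 + 2*x - 7)/(x^2 + 7)^2; the denominator is positive wherever f is defined, so f'(x) = 0 ⇔ x^2 + 2*x - 7 = 0.
  x^2 + 2*x - 7 = 0 has no rational roots; quadratic formula: x = (-2 ± √32)/2.
  ⇒ x = -2*sqrt(2) - 1 ≈ -3.8284, -1 + 2*sqrt(2) ≈ 1.8284

f''(x) = 2*(-4*x^2*(x + 1) + (3*x + 1)*(x^2 + 7))/(x^2 + 7)^3
Second-derivative test at each critical point:
  f''(-3.8284) = -0.0121 < 0 → local maximum
  f''(1.8284) = 0.0529 > 0 → local minimum

Critical points: x = -2*sqrt(2) - 1 ≈ -3.8284 (local maximum); x = -1 + 2*sqrt(2) ≈ 1.8284 (local minimum)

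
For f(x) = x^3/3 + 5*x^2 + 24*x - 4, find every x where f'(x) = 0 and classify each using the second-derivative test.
f'(x) = x^2 + 10*x + 24

Solve f'(x) = 0:
  Factor: x^2 + 10*x + 24 = (x + 4)*(x + 6) = 0.
  ⇒ x = -6, -4

f''(x) = 2*x + 10
Second-derivative test at each critical point:
  f''(-6) = -2 < 0 → local maximum
  f''(-4) = 2 > 0 → local minimum

Critical points: x = -6 (local maximum); x = -4 (local minimum)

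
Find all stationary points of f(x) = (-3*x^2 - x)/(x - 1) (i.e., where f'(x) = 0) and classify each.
f'(x) = (-3*x^2 + 6*x + 1)/(x^2 - 2*x + 1)

Solve f'(x) = 0:
  f'(x) = -(3*x^2 - 6*x - 1)/(x - 1)^2; the denominator is positive wherever f is defined, so f'(x) = 0 ⇔ -3*x^2 + 6*x + 1 = 0.
  3*x^2 - 6*x - 1 = 0 has no rational roots; quadratic formula: x = (6 ± √48)/6.
  ⇒ x = 1 - 2*sqrt(3)/3 ≈ -0.1547, 1 + 2*sqrt(3)/3 ≈ 2.1547

f''(x) = -8/(x^3 - 3*x^2 + 3*x - 1)
Second-derivative test at each critical point:
  f''(-0.1547) = 5.1962 > 0 → local minimum
  f''(2.1547) = -5.1962 < 0 → local maximum

Critical points: x = 1 - 2*sqrt(3)/3 ≈ -0.1547 (local minimum); x = 1 + 2*sqrt(3)/3 ≈ 2.1547 (local maximum)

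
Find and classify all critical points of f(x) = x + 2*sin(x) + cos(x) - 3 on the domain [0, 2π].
f'(x) = -sin(x) + 2*cos(x) + 1

Solve f'(x) = 0 on [0, 2π]:
  f'(x) = 0 ⇔ -sin(x) + 2*cos(x) = -1. Write the left side as R·cos(x + φ) with R = √(2² + 1²) = sqrt(5), cos φ = 2*sqrt(5)/5, sin φ = sqrt(5)/5; then cos(x + φ) = -sqrt(5)/5. Solve for x and keep the solutions lying in [0, 2π].
  ⇒ x = pi/2 ≈ 1.5708, atan(3/4) + pi ≈ 3.7851

f''(x) = -2*sin(x) - cos(x)
Second-derivative test at each critical point:
  f''(1.5708) = -2 < 0 → local maximum
  f''(3.7851) = 2 > 0 → local minimum

Critical points: x = pi/2 ≈ 1.5708 (local maximum); x = atan(3/4) + pi ≈ 3.7851 (local minimum)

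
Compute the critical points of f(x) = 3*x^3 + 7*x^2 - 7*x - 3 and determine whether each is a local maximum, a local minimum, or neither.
f'(x) = 9*x^2 + 14*x - 7

Solve f'(x) = 0:
  9*x^2 + 14*x - 7 = 0 has no rational roots; quadratic formula: x = (-14 ± √448)/18.
  ⇒ x = -4*sqrt(7)/9 - 7/9 ≈ -1.9537, -7/9 + 4*sqrt(7)/9 ≈ 0.3981

f''(x) = 18*x + 14
Second-derivative test at each critical point:
  f''(-1.9537) = -21.1660 < 0 → local maximum
  f''(0.3981) = 21.1660 > 0 → local minimum

Critical points: x = -4*sqrt(7)/9 - 7/9 ≈ -1.9537 (local maximum); x = -7/9 + 4*sqrt(7)/9 ≈ 0.3981 (local minimum)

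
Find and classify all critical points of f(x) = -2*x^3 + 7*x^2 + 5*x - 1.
f'(x) = -6*x^2 + 14*x + 5

Solve f'(x) = 0:
  6*x^2 - 14*x - 5 = 0 has no rational roots; quadratic formula: x = (14 ± √316)/12.
  ⇒ x = 7/6 - sqrt(79)/6 ≈ -0.3147, 7/6 + sqrt(79)/6 ≈ 2.6480

f''(x) = 14 - 12*x
Second-derivative test at each critical point:
  f''(-0.3147) = 17.7764 > 0 → local minimum
  f''(2.6480) = -17.7764 < 0 → local maximum

Critical points: x = 7/6 - sqrt(79)/6 ≈ -0.3147 (local minimum); x = 7/6 + sqrt(79)/6 ≈ 2.6480 (local maximum)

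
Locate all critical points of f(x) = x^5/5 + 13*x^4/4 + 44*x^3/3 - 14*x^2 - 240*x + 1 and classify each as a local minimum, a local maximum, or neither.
f'(x) = x^4 + 13*x^3 + 44*x^2 - 28*x - 240

Solve f'(x) = 0:
  Factor: x^4 + 13*x^3 + 44*x^2 - 28*x - 240 = (x - 2)*(x + 4)*(x + 5)*(x + 6) = 0.
  ⇒ x = -6, -5, -4, 2

f''(x) = 4*x^3 + 39*x^2 + 88*x - 28
Second-derivative test at each critical point:
  f''(-6) = -16 < 0 → local maximum
  f''(-5) = 7 > 0 → local minimum
  f''(-4) = -12 < 0 → local maximum
  f''(2) = 336 > 0 → local minimum

Critical points: x = -6 (local maximum); x = -5 (local minimum); x = -4 (local maximum); x = 2 (local minimum)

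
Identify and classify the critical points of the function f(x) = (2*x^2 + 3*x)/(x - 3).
f'(x) = (2*x^2 - 12*x - 9)/(x^2 - 6*x + 9)

Solve f'(x) = 0:
  f'(x) = (2*x^2 - 12*x - 9)/(x - 3)^2; the denominator is positive wherever f is defined, so f'(x) = 0 ⇔ 2*x^2 - 12*x - 9 = 0.
  2*x^2 - 12*x - 9 = 0 has no rational roots; quadratic formula: x = (12 ± √216)/4.
  ⇒ x = 3 - 3*sqrt(6)/2 ≈ -0.6742, 3 + 3*sqrt(6)/2 ≈ 6.6742

f''(x) = 54/(x^3 - 9*x^2 + 27*x - 27)
Second-derivative test at each critical point:
  f''(-0.6742) = -1.0887 < 0 → local maximum
  f''(6.6742) = 1.0887 > 0 → local minimum

Critical points: x = 3 - 3*sqrt(6)/2 ≈ -0.6742 (local maximum); x = 3 + 3*sqrt(6)/2 ≈ 6.6742 (local minimum)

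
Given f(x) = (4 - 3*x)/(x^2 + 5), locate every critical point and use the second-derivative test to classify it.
f'(x) = (3*x^2 - 8*x - 15)/(x^4 + 10*x^2 + 25)

Solve f'(x) = 0:
  f'(x) = (3*x^2 - 8*x - 15)/(x^2 + 5)^2; the denominator is positive wherever f is defined, so f'(x) = 0 ⇔ 3*x^2 - 8*x - 15 = 0.
  3*x^2 - 8*x - 15 = 0 has no rational roots; quadratic formula: x = (8 ± √244)/6.
  ⇒ x = 4/3 - sqrt(61)/3 ≈ -1.2701, 4/3 + sqrt(61)/3 ≈ 3.9367

f''(x) = 2*(4*x^2*(4 - 3*x) + (9*x - 4)*(x^2 + 5))/(x^2 + 5)^3
Second-derivative test at each critical point:
  f''(-1.2701) = -0.3572 < 0 → local maximum
  f''(3.9367) = 0.0372 > 0 → local minimum

Critical points: x = 4/3 - sqrt(61)/3 ≈ -1.2701 (local maximum); x = 4/3 + sqrt(61)/3 ≈ 3.9367 (local minimum)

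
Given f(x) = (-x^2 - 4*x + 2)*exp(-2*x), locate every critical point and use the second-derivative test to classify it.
f'(x) = 2*(x^2 + 3*x - 4)*exp(-2*x)

Solve f'(x) = 0:
  f'(x) = (2*x^2 + 6*x - 8)·exp(-2*x) and exp(-2*x) > 0 for every x, so f'(x) = 0 ⇔ 2*x^2 + 6*x - 8 = 0.
  Factor: 2*x^2 + 6*x - 8 = 2*(x - 1)*(x + 4) = 0.
  ⇒ x = -4, 1

f''(x) = 2*(-2*x^2 - 4*x + 11)*exp(-2*x)
Second-derivative test at each critical point:
  f''(-4) = -29809.5799 < 0 → local maximum
  f''(1) = 1.3534 > 0 → local minimum

Critical points: x = -4 (local maximum); x = 1 (local minimum)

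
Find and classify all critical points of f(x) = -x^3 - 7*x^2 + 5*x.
f'(x) = -3*x^2 - 14*x + 5

Solve f'(x) = 0:
  Factor: -3*x^2 - 14*x + 5 = -(x + 5)*(3*x - 1) = 0.
  ⇒ x = -5, 1/3

f''(x) = -6*x - 14
Second-derivative test at each critical point:
  f''(-5) = 16 > 0 → local minimum
  f''(1/3) = -16 < 0 → local maximum

Critical points: x = -5 (local minimum); x = 1/3 (local maximum)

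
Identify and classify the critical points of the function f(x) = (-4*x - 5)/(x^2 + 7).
f'(x) = 2*(2*x^2 + 5*x - 14)/(x^4 + 14*x^2 + 49)

Solve f'(x) = 0:
  f'(x) = 2*(2*x^2 + 5*x - 14)/(x^2 + 7)^2; the denominator is positive wherever f is defined, so f'(x) = 0 ⇔ 4*x^2 + 10*x - 28 = 0.
  Factor: 4*x^2 + 10*x - 28 = 2*(2*x^2 + 5*x - 14); 2*x^2 + 5*x - 14 = 0 has no rational roots; quadratic formula: x = (-5 ± √137)/4.
  ⇒ x = -sqrt(137)/4 - 5/4 ≈ -4.1762, -5/4 + sqrt(137)/4 ≈ 1.6762

f''(x) = 2*(-4*x^2*(4*x + 5) + (12*x + 5)*(x^2 + 7))/(x^2 + 7)^3
Second-derivative test at each critical point:
  f''(-4.1762) = -0.0392 < 0 → local maximum
  f''(1.6762) = 0.2433 > 0 → local minimum

Critical points: x = -sqrt(137)/4 - 5/4 ≈ -4.1762 (local maximum); x = -5/4 + sqrt(137)/4 ≈ 1.6762 (local minimum)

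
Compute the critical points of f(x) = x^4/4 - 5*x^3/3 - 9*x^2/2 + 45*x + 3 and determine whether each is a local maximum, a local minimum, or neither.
f'(x) = x^3 - 5*x^2 - 9*x + 45

Solve f'(x) = 0:
  Factor: x^3 - 5*x^2 - 9*x + 45 = (x - 5)*(x - 3)*(x + 3) = 0.
  ⇒ x = -3, 3, 5

f''(x) = 3*x^2 - 10*x - 9
Second-derivative test at each critical point:
  f''(-3) = 48 > 0 → local minimum
  f''(3) = -12 < 0 → local maximum
  f''(5) = 16 > 0 → local minimum

Critical points: x = -3 (local minimum); x = 3 (local maximum); x = 5 (local minimum)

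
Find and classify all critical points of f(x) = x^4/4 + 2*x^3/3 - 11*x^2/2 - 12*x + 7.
f'(x) = x^3 + 2*x^2 - 11*x - 12

Solve f'(x) = 0:
  Factor: x^3 + 2*x^2 - 11*x - 12 = (x - 3)*(x + 1)*(x + 4) = 0.
  ⇒ x = -4, -1, 3

f''(x) = 3*x^2 + 4*x - 11
Second-derivative test at each critical point:
  f''(-4) = 21 > 0 → local minimum
  f''(-1) = -12 < 0 → local maximum
  f''(3) = 28 > 0 → local minimum

Critical points: x = -4 (local minimum); x = -1 (local maximum); x = 3 (local minimum)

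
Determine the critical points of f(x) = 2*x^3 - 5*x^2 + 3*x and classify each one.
f'(x) = 6*x^2 - 10*x + 3

Solve f'(x) = 0:
  6*x^2 - 10*x + 3 = 0 has no rational roots; quadratic formula: x = (10 ± √28)/12.
  ⇒ x = 5/6 - sqrt(7)/6 ≈ 0.3924, sqrt(7)/6 + 5/6 ≈ 1.2743

f''(x) = 12*x - 10
Second-derivative test at each critical point:
  f''(0.3924) = -5.2915 < 0 → local maximum
  f''(1.2743) = 5.2915 > 0 → local minimum

Critical points: x = 5/6 - sqrt(7)/6 ≈ 0.3924 (local maximum); x = sqrt(7)/6 + 5/6 ≈ 1.2743 (local minimum)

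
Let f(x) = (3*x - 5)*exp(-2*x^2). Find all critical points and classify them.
f'(x) = (-4*x*(3*x - 5) + 3)*exp(-2*x^2)

Solve f'(x) = 0:
  f'(x) = (-12*x^2 + 20*x + 3)·exp(-2*x^2) and exp(-2*x^2) > 0 for every x, so f'(x) = 0 ⇔ -12*x^2 + 20*x + 3 = 0.
  12*x^2 - 20*x - 3 = 0 has no rational roots; quadratic formula: x = (20 ± √544)/24.
  ⇒ x = 5/6 - sqrt(34)/6 ≈ -0.1385, 5/6 + sqrt(34)/6 ≈ 1.8052

f''(x) = 4*(4*x^2*(3*x - 5) - 9*x + 5)*exp(-2*x^2)
Second-derivative test at each critical point:
  f''(-0.1385) = 22.4460 > 0 → local minimum
  f''(1.8052) = -0.0345 < 0 → local maximum

Critical points: x = 5/6 - sqrt(34)/6 ≈ -0.1385 (local minimum); x = 5/6 + sqrt(34)/6 ≈ 1.8052 (local maximum)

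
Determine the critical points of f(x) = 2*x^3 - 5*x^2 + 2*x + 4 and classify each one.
f'(x) = 6*x^2 - 10*x + 2

Solve f'(x) = 0:
  Factor: 6*x^2 - 10*x + 2 = 2*(3*x^2 - 5*x + 1); 3*x^2 - 5*x + 1 = 0 has no rational roots; quadratic formula: x = (5 ± √13)/6.
  ⇒ x = 5/6 - sqrt(13)/6 ≈ 0.2324, sqrt(13)/6 + 5/6 ≈ 1.4343

f''(x) = 12*x - 10
Second-derivative test at each critical point:
  f''(0.2324) = -7.2111 < 0 → local maximum
  f''(1.4343) = 7.2111 > 0 → local minimum

Critical points: x = 5/6 - sqrt(13)/6 ≈ 0.2324 (local maximum); x = sqrt(13)/6 + 5/6 ≈ 1.4343 (local minimum)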